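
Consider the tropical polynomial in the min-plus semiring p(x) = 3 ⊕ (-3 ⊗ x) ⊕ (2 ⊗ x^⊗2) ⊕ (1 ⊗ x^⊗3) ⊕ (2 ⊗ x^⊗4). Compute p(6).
p(6) = 3

A tropical monomial a ⊗ x^⊗i evaluates to a + i · x. Evaluating each term at x = 6:
  Term 0 contributes 3 + 0 · 6 = 3
  Term 1 contributes -3 + 1 · 6 = 3
  Term 2 contributes 2 + 2 · 6 = 14
  Term 3 contributes 1 + 3 · 6 = 19
  Term 4 contributes 2 + 4 · 6 = 26
p(6) = ⊕ of these = min[3, 3, 14, 19, 26] = 3.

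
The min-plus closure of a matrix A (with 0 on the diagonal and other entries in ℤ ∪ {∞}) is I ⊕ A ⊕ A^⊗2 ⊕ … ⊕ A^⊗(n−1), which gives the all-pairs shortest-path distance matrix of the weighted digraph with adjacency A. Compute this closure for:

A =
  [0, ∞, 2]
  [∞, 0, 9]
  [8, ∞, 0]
Closure =
  [0, ∞, 2]
  [17, 0, 9]
  [8, ∞, 0]

This is the Floyd-Warshall all-pairs shortest-path computation. For each intermediate vertex k = 0, 1, …, 2, update dist[i][j] ← min(dist[i][j], dist[i][k] + dist[k][j]). The final matrix gives, for each (i, j), the minimum total weight of any directed path from i to j (possibly empty when i = j).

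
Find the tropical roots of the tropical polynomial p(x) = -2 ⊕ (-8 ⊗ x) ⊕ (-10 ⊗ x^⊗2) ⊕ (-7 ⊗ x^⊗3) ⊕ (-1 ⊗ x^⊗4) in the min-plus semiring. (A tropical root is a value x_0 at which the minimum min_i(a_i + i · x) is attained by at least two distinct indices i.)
Roots: {-6, -3, 2, 6}

Each tropical root is a break point of the lower envelope of the lines y = a_i + i · x (there are 5 lines, with slopes 0, 1, ..., 4). Only the lines that attain the minimum somewhere contribute to roots; other lines are dominated. Here the surviving (envelope) indices are i = 4, i = 3, i = 2, i = 1, i = 0.
Intersections between consecutive envelope lines give the roots: for adjacent envelope indices i < j the intersection is x = (a_i − a_j) / (j − i). Reading off the sorted break points: {-6, -3, 2, 6}.
Verification: at each break x_0, at least two indices attain the minimum of min_i(a_i + i · x_0).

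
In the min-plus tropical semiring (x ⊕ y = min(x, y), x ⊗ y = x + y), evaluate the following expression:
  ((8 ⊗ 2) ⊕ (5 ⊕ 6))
((8 ⊗ 2) ⊕ (5 ⊕ 6)) = 5

Expand innermost to outermost. Recall ⊕ takes the minimum of its arguments and ⊗ takes their sum. Working out the expression ((8 ⊗ 2) ⊕ (5 ⊕ 6)) gives 5.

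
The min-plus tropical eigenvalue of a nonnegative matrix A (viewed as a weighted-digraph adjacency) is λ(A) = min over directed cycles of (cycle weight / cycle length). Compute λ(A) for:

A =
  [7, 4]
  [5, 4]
λ(A) = 4

Enumerate directed cycles and compute their means (weight / length). Sample:
  cycle 0 → 0: weight = 7, length = 1, mean = 7/1 ≈ 7.000
  cycle 1 → 1: weight = 4, length = 1, mean = 4/1 ≈ 4.000
  cycle 0 → 1 → 0: weight = 9, length = 2, mean = 9/2 ≈ 4.500
  cycle 1 → 0 → 1: weight = 9, length = 2, mean = 9/2 ≈ 4.500
Minimum mean = 4.000, attained e.g. along the cycle 1 → 1 with weight 4 and length 1. So λ(A) = 4/1 = 4.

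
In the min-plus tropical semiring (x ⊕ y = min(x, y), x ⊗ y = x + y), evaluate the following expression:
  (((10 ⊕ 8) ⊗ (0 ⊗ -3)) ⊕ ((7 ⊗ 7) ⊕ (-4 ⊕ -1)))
(((10 ⊕ 8) ⊗ (0 ⊗ -3)) ⊕ ((7 ⊗ 7) ⊕ (-4 ⊕ -1))) = -4

Expand innermost to outermost. Recall ⊕ takes the minimum of its arguments and ⊗ takes their sum. Working out the expression (((10 ⊕ 8) ⊗ (0 ⊗ -3)) ⊕ ((7 ⊗ 7) ⊕ (-4 ⊕ -1))) gives -4.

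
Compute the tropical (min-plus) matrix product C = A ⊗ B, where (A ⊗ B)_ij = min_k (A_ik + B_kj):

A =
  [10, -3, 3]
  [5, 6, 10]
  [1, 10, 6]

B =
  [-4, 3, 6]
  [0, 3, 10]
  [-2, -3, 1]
A ⊗ B =
  [-3, 0, 4]
  [1, 7, 11]
  [-3, 3, 7]

Apply the min-plus product entry-by-entry:
  C[0][0] = min over k of (A[0][0] + B[0][0] = 10 + -4 = 6, A[0][1] + B[1][0] = -3 + 0 = -3, A[0][2] + B[2][0] = 3 + -2 = 1) = -3 (attained at k = 1)
  C[0][1] = min over k of (A[0][0] + B[0][1] = 10 + 3 = 13, A[0][1] + B[1][1] = -3 + 3 = 0, A[0][2] + B[2][1] = 3 + -3 = 0) = 0 (attained at k = 1)
  C[0][2] = min over k of (A[0][0] + B[0][2] = 10 + 6 = 16, A[0][1] + B[1][2] = -3 + 10 = 7, A[0][2] + B[2][2] = 3 + 1 = 4) = 4 (attained at k = 2)
  C[1][0] = min over k of (A[1][0] + B[0][0] = 5 + -4 = 1, A[1][1] + B[1][0] = 6 + 0 = 6, A[1][2] + B[2][0] = 10 + -2 = 8) = 1 (attained at k = 0)
  C[1][1] = min over k of (A[1][0] + B[0][1] = 5 + 3 = 8, A[1][1] + B[1][1] = 6 + 3 = 9, A[1][2] + B[2][1] = 10 + -3 = 7) = 7 (attained at k = 2)
  C[1][2] = min over k of (A[1][0] + B[0][2] = 5 + 6 = 11, A[1][1] + B[1][2] = 6 + 10 = 16, A[1][2] + B[2][2] = 10 + 1 = 11) = 11 (attained at k = 0)
  C[2][0] = min over k of (A[2][0] + B[0][0] = 1 + -4 = -3, A[2][1] + B[1][0] = 10 + 0 = 10, A[2][2] + B[2][0] = 6 + -2 = 4) = -3 (attained at k = 0)
  C[2][1] = min over k of (A[2][0] + B[0][1] = 1 + 3 = 4, A[2][1] + B[1][1] = 10 + 3 = 13, A[2][2] + B[2][1] = 6 + -3 = 3) = 3 (attained at k = 2)
  C[2][2] = min over k of (A[2][0] + B[0][2] = 1 + 6 = 7, A[2][1] + B[1][2] = 10 + 10 = 20, A[2][2] + B[2][2] = 6 + 1 = 7) = 7 (attained at k = 0)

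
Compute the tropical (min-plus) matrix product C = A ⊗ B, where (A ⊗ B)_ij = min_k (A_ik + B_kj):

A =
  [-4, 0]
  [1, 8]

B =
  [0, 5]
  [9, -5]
A ⊗ B =
  [-4, -5]
  [1, 3]

Apply the min-plus product entry-by-entry:
  C[0][0] = min over k of (A[0][0] + B[0][0] = -4 + 0 = -4, A[0][1] + B[1][0] = 0 + 9 = 9) = -4 (attained at k = 0)
  C[0][1] = min over k of (A[0][0] + B[0][1] = -4 + 5 = 1, A[0][1] + B[1][1] = 0 + -5 = -5) = -5 (attained at k = 1)
  C[1][0] = min over k of (A[1][0] + B[0][0] = 1 + 0 = 1, A[1][1] + B[1][0] = 8 + 9 = 17) = 1 (attained at k = 0)
  C[1][1] = min over k of (A[1][0] + B[0][1] = 1 + 5 = 6, A[1][1] + B[1][1] = 8 + -5 = 3) = 3 (attained at k = 1)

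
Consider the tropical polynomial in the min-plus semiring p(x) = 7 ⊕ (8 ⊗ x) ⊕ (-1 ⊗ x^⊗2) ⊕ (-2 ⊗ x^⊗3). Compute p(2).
p(2) = 3

A tropical monomial a ⊗ x^⊗i evaluates to a + i · x. Evaluating each term at x = 2:
  Term 0 contributes 7 + 0 · 2 = 7
  Term 1 contributes 8 + 1 · 2 = 10
  Term 2 contributes -1 + 2 · 2 = 3
  Term 3 contributes -2 + 3 · 2 = 4
p(2) = ⊕ of these = min[7, 10, 3, 4] = 3.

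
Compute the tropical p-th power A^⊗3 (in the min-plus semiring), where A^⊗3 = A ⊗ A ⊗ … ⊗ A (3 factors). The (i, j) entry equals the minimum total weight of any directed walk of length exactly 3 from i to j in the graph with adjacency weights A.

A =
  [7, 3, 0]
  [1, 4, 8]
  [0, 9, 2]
A^⊗3 =
  [2, 3, 0]
  [1, 8, 3]
  [0, 5, 2]

Each entry (A^⊗3)_ij equals the minimum over all length-3 walks i = v_0 → v_1 → … → v_3 = j of Σ_t A[v_t][v_{t+1}]. For example, for (i, j) = (0, 2) we minimise over 9 possible intermediate vertex sequences; the minimum is 0, attained along the walk 0 → 2 → 0 → 2.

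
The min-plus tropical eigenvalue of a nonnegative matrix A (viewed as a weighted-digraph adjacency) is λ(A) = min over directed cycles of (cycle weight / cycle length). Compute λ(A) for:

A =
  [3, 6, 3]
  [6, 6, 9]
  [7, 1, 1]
λ(A) = 1

Enumerate directed cycles and compute their means (weight / length). Sample:
  cycle 0 → 0: weight = 3, length = 1, mean = 3/1 ≈ 3.000
  cycle 1 → 1: weight = 6, length = 1, mean = 6/1 ≈ 6.000
  cycle 2 → 2: weight = 1, length = 1, mean = 1/1 ≈ 1.000
  cycle 0 → 1 → 0: weight = 12, length = 2, mean = 12/2 ≈ 6.000
  cycle 0 → 2 → 0: weight = 10, length = 2, mean = 10/2 ≈ 5.000
  cycle 1 → 0 → 1: weight = 12, length = 2, mean = 12/2 ≈ 6.000
Minimum mean = 1.000, attained e.g. along the cycle 2 → 2 with weight 1 and length 1. So λ(A) = 1/1 = 1.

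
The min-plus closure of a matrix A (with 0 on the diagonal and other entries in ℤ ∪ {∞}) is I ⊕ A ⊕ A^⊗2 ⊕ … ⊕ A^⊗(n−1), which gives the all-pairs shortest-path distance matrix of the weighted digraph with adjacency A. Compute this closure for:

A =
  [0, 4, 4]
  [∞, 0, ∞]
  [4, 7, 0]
Closure =
  [0, 4, 4]
  [∞, 0, ∞]
  [4, 7, 0]

This is the Floyd-Warshall all-pairs shortest-path computation. For each intermediate vertex k = 0, 1, …, 2, update dist[i][j] ← min(dist[i][j], dist[i][k] + dist[k][j]). The final matrix gives, for each (i, j), the minimum total weight of any directed path from i to j (possibly empty when i = j).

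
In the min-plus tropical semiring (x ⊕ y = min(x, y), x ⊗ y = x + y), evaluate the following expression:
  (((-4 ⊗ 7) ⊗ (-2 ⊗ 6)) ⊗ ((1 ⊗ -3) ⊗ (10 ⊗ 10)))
(((-4 ⊗ 7) ⊗ (-2 ⊗ 6)) ⊗ ((1 ⊗ -3) ⊗ (10 ⊗ 10))) = 25

Expand innermost to outermost. Recall ⊕ takes the minimum of its arguments and ⊗ takes their sum. Working out the expression (((-4 ⊗ 7) ⊗ (-2 ⊗ 6)) ⊗ ((1 ⊗ -3) ⊗ (10 ⊗ 10))) gives 25.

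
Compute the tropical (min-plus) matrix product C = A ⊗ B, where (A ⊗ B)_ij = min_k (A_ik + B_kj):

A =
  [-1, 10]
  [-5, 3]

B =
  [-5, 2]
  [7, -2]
A ⊗ B =
  [-6, 1]
  [-10, -3]

Apply the min-plus product entry-by-entry:
  C[0][0] = min over k of (A[0][0] + B[0][0] = -1 + -5 = -6, A[0][1] + B[1][0] = 10 + 7 = 17) = -6 (attained at k = 0)
  C[0][1] = min over k of (A[0][0] + B[0][1] = -1 + 2 = 1, A[0][1] + B[1][1] = 10 + -2 = 8) = 1 (attained at k = 0)
  C[1][0] = min over k of (A[1][0] + B[0][0] = -5 + -5 = -10, A[1][1] + B[1][0] = 3 + 7 = 10) = -10 (attained at k = 0)
  C[1][1] = min over k of (A[1][0] + B[0][1] = -5 + 2 = -3, A[1][1] + B[1][1] = 3 + -2 = 1) = -3 (attained at k = 0)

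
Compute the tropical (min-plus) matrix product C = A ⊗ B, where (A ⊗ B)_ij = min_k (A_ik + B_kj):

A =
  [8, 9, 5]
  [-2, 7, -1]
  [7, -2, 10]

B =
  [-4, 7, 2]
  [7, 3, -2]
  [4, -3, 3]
A ⊗ B =
  [4, 2, 7]
  [-6, -4, 0]
  [3, 1, -4]

Apply the min-plus product entry-by-entry:
  C[0][0] = min over k of (A[0][0] + B[0][0] = 8 + -4 = 4, A[0][1] + B[1][0] = 9 + 7 = 16, A[0][2] + B[2][0] = 5 + 4 = 9) = 4 (attained at k = 0)
  C[0][1] = min over k of (A[0][0] + B[0][1] = 8 + 7 = 15, A[0][1] + B[1][1] = 9 + 3 = 12, A[0][2] + B[2][1] = 5 + -3 = 2) = 2 (attained at k = 2)
  C[0][2] = min over k of (A[0][0] + B[0][2] = 8 + 2 = 10, A[0][1] + B[1][2] = 9 + -2 = 7, A[0][2] + B[2][2] = 5 + 3 = 8) = 7 (attained at k = 1)
  C[1][0] = min over k of (A[1][0] + B[0][0] = -2 + -4 = -6, A[1][1] + B[1][0] = 7 + 7 = 14, A[1][2] + B[2][0] = -1 + 4 = 3) = -6 (attained at k = 0)
  C[1][1] = min over k of (A[1][0] + B[0][1] = -2 + 7 = 5, A[1][1] + B[1][1] = 7 + 3 = 10, A[1][2] + B[2][1] = -1 + -3 = -4) = -4 (attained at k = 2)
  C[1][2] = min over k of (A[1][0] + B[0][2] = -2 + 2 = 0, A[1][1] + B[1][2] = 7 + -2 = 5, A[1][2] + B[2][2] = -1 + 3 = 2) = 0 (attained at k = 0)
  C[2][0] = min over k of (A[2][0] + B[0][0] = 7 + -4 = 3, A[2][1] + B[1][0] = -2 + 7 = 5, A[2][2] + B[2][0] = 10 + 4 = 14) = 3 (attained at k = 0)
  C[2][1] = min over k of (A[2][0] + B[0][1] = 7 + 7 = 14, A[2][1] + B[1][1] = -2 + 3 = 1, A[2][2] + B[2][1] = 10 + -3 = 7) = 1 (attained at k = 1)
  C[2][2] = min over k of (A[2][0] + B[0][2] = 7 + 2 = 9, A[2][1] + B[1][2] = -2 + -2 = -4, A[2][2] + B[2][2] = 10 + 3 = 13) = -4 (attained at k = 1)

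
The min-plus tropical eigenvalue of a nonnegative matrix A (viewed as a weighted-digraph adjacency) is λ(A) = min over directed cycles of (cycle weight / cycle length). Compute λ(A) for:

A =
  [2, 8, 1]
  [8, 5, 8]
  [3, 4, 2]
λ(A) = 2

Enumerate directed cycles and compute their means (weight / length). Sample:
  cycle 0 → 0: weight = 2, length = 1, mean = 2/1 ≈ 2.000
  cycle 1 → 1: weight = 5, length = 1, mean = 5/1 ≈ 5.000
  cycle 2 → 2: weight = 2, length = 1, mean = 2/1 ≈ 2.000
  cycle 0 → 1 → 0: weight = 16, length = 2, mean = 16/2 ≈ 8.000
  cycle 0 → 2 → 0: weight = 4, length = 2, mean = 4/2 ≈ 2.000
  cycle 1 → 0 → 1: weight = 16, length = 2, mean = 16/2 ≈ 8.000
Minimum mean = 2.000, attained e.g. along the cycle 0 → 0 with weight 2 and length 1. So λ(A) = 2/1 = 2.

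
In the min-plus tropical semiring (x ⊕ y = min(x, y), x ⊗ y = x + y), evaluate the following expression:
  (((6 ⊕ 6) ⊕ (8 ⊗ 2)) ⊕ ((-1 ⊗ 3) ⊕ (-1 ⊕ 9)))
(((6 ⊕ 6) ⊕ (8 ⊗ 2)) ⊕ ((-1 ⊗ 3) ⊕ (-1 ⊕ 9))) = -1

Expand innermost to outermost. Recall ⊕ takes the minimum of its arguments and ⊗ takes their sum. Working out the expression (((6 ⊕ 6) ⊕ (8 ⊗ 2)) ⊕ ((-1 ⊗ 3) ⊕ (-1 ⊕ 9))) gives -1.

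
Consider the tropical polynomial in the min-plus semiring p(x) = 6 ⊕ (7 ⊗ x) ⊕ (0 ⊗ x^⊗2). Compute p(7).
p(7) = 6

A tropical monomial a ⊗ x^⊗i evaluates to a + i · x. Evaluating each term at x = 7:
  Term 0 contributes 6 + 0 · 7 = 6
  Term 1 contributes 7 + 1 · 7 = 14
  Term 2 contributes 0 + 2 · 7 = 14
p(7) = ⊕ of these = min[6, 14, 14] = 6.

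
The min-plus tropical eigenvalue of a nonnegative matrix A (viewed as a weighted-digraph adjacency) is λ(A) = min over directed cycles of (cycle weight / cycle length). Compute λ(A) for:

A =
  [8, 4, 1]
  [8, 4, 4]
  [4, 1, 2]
λ(A) = 2

Enumerate directed cycles and compute their means (weight / length). Sample:
  cycle 0 → 0: weight = 8, length = 1, mean = 8/1 ≈ 8.000
  cycle 1 → 1: weight = 4, length = 1, mean = 4/1 ≈ 4.000
  cycle 2 → 2: weight = 2, length = 1, mean = 2/1 ≈ 2.000
  cycle 0 → 1 → 0: weight = 12, length = 2, mean = 12/2 ≈ 6.000
  cycle 0 → 2 → 0: weight = 5, length = 2, mean = 5/2 ≈ 2.500
  cycle 1 → 0 → 1: weight = 12, length = 2, mean = 12/2 ≈ 6.000
Minimum mean = 2.000, attained e.g. along the cycle 2 → 2 with weight 2 and length 1. So λ(A) = 2/1 = 2.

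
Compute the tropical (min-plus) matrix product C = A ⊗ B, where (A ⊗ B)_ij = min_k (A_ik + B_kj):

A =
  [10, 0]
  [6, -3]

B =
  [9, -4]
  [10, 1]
A ⊗ B =
  [10, 1]
  [7, -2]

Apply the min-plus product entry-by-entry:
  C[0][0] = min over k of (A[0][0] + B[0][0] = 10 + 9 = 19, A[0][1] + B[1][0] = 0 + 10 = 10) = 10 (attained at k = 1)
  C[0][1] = min over k of (A[0][0] + B[0][1] = 10 + -4 = 6, A[0][1] + B[1][1] = 0 + 1 = 1) = 1 (attained at k = 1)
  C[1][0] = min over k of (A[1][0] + B[0][0] = 6 + 9 = 15, A[1][1] + B[1][0] = -3 + 10 = 7) = 7 (attained at k = 1)
  C[1][1] = min over k of (A[1][0] + B[0][1] = 6 + -4 = 2, A[1][1] + B[1][1] = -3 + 1 = -2) = -2 (attained at k = 1)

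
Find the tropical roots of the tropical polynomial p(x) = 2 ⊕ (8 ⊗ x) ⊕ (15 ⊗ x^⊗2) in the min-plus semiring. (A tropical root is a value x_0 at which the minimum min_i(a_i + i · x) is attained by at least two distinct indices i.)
Roots: {-7, -6}

Each tropical root is a break point of the lower envelope of the lines y = a_i + i · x (there are 3 lines, with slopes 0, 1, ..., 2). Only the lines that attain the minimum somewhere contribute to roots; other lines are dominated. Here the surviving (envelope) indices are i = 2, i = 1, i = 0.
Intersections between consecutive envelope lines give the roots: for adjacent envelope indices i < j the intersection is x = (a_i − a_j) / (j − i). Reading off the sorted break points: {-7, -6}.
Verification: at each break x_0, at least two indices attain the minimum of min_i(a_i + i · x_0).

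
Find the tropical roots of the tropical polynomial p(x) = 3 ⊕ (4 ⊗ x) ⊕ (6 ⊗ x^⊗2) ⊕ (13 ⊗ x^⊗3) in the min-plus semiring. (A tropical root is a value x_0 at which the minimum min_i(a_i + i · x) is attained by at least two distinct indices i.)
Roots: {-7, -2, -1}

Each tropical root is a break point of the lower envelope of the lines y = a_i + i · x (there are 4 lines, with slopes 0, 1, ..., 3). Only the lines that attain the minimum somewhere contribute to roots; other lines are dominated. Here the surviving (envelope) indices are i = 3, i = 2, i = 1, i = 0.
Intersections between consecutive envelope lines give the roots: for adjacent envelope indices i < j the intersection is x = (a_i − a_j) / (j − i). Reading off the sorted break points: {-7, -2, -1}.
Verification: at each break x_0, at least two indices attain the minimum of min_i(a_i + i · x_0).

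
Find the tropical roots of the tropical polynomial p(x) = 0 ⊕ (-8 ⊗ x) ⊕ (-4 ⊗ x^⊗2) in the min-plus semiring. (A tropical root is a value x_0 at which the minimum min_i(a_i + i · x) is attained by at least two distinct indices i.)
Roots: {-4, 8}

Each tropical root is a break point of the lower envelope of the lines y = a_i + i · x (there are 3 lines, with slopes 0, 1, ..., 2). Only the lines that attain the minimum somewhere contribute to roots; other lines are dominated. Here the surviving (envelope) indices are i = 2, i = 1, i = 0.
Intersections between consecutive envelope lines give the roots: for adjacent envelope indices i < j the intersection is x = (a_i − a_j) / (j − i). Reading off the sorted break points: {-4, 8}.
Verification: at each break x_0, at least two indices attain the minimum of min_i(a_i + i · x_0).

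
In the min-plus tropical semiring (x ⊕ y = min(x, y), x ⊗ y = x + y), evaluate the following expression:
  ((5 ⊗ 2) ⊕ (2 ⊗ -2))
((5 ⊗ 2) ⊕ (2 ⊗ -2)) = 0

Expand innermost to outermost. Recall ⊕ takes the minimum of its arguments and ⊗ takes their sum. Working out the expression ((5 ⊗ 2) ⊕ (2 ⊗ -2)) gives 0.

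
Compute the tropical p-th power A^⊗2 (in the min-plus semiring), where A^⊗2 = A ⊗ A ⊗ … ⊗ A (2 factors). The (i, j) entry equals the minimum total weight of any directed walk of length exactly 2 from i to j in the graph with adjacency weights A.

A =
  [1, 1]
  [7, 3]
A^⊗2 =
  [2, 2]
  [8, 6]

Each entry (A^⊗2)_ij equals the minimum over all length-2 walks i = v_0 → v_1 → … → v_2 = j of Σ_t A[v_t][v_{t+1}]. For example, for (i, j) = (0, 1) we minimise over 2 possible intermediate vertex sequences; the minimum is 2, attained along the walk 0 → 0 → 1.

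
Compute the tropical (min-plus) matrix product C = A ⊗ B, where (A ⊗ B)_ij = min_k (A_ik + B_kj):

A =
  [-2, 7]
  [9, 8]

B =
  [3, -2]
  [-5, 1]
A ⊗ B =
  [1, -4]
  [3, 7]

Apply the min-plus product entry-by-entry:
  C[0][0] = min over k of (A[0][0] + B[0][0] = -2 + 3 = 1, A[0][1] + B[1][0] = 7 + -5 = 2) = 1 (attained at k = 0)
  C[0][1] = min over k of (A[0][0] + B[0][1] = -2 + -2 = -4, A[0][1] + B[1][1] = 7 + 1 = 8) = -4 (attained at k = 0)
  C[1][0] = min over k of (A[1][0] + B[0][0] = 9 + 3 = 12, A[1][1] + B[1][0] = 8 + -5 = 3) = 3 (attained at k = 1)
  C[1][1] = min over k of (A[1][0] + B[0][1] = 9 + -2 = 7, A[1][1] + B[1][1] = 8 + 1 = 9) = 7 (attained at k = 0)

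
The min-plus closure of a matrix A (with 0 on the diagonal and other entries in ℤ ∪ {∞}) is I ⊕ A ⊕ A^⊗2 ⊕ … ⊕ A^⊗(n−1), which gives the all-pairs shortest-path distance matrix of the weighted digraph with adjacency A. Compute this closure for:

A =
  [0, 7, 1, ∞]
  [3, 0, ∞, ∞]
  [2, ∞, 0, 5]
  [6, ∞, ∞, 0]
Closure =
  [0, 7, 1, 6]
  [3, 0, 4, 9]
  [2, 9, 0, 5]
  [6, 13, 7, 0]

This is the Floyd-Warshall all-pairs shortest-path computation. For each intermediate vertex k = 0, 1, …, 3, update dist[i][j] ← min(dist[i][j], dist[i][k] + dist[k][j]). The final matrix gives, for each (i, j), the minimum total weight of any directed path from i to j (possibly empty when i = j).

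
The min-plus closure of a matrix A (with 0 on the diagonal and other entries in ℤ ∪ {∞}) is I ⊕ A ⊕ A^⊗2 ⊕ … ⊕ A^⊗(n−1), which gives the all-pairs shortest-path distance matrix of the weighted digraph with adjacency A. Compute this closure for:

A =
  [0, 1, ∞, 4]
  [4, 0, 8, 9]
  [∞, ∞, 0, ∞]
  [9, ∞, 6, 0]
Closure =
  [0, 1, 9, 4]
  [4, 0, 8, 8]
  [∞, ∞, 0, ∞]
  [9, 10, 6, 0]

This is the Floyd-Warshall all-pairs shortest-path computation. For each intermediate vertex k = 0, 1, …, 3, update dist[i][j] ← min(dist[i][j], dist[i][k] + dist[k][j]). The final matrix gives, for each (i, j), the minimum total weight of any directed path from i to j (possibly empty when i = j).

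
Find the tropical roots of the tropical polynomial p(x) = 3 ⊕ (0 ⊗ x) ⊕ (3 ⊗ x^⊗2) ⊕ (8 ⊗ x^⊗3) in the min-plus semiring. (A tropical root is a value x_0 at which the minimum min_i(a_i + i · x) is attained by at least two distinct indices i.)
Roots: {-5, -3, 3}

Each tropical root is a break point of the lower envelope of the lines y = a_i + i · x (there are 4 lines, with slopes 0, 1, ..., 3). Only the lines that attain the minimum somewhere contribute to roots; other lines are dominated. Here the surviving (envelope) indices are i = 3, i = 2, i = 1, i = 0.
Intersections between consecutive envelope lines give the roots: for adjacent envelope indices i < j the intersection is x = (a_i − a_j) / (j − i). Reading off the sorted break points: {-5, -3, 3}.
Verification: at each break x_0, at least two indices attain the minimum of min_i(a_i + i · x_0).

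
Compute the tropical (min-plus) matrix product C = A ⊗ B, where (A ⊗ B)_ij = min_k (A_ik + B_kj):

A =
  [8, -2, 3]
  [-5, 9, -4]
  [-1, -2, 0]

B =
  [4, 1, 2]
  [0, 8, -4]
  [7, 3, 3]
A ⊗ B =
  [-2, 6, -6]
  [-1, -4, -3]
  [-2, 0, -6]

Apply the min-plus product entry-by-entry:
  C[0][0] = min over k of (A[0][0] + B[0][0] = 8 + 4 = 12, A[0][1] + B[1][0] = -2 + 0 = -2, A[0][2] + B[2][0] = 3 + 7 = 10) = -2 (attained at k = 1)
  C[0][1] = min over k of (A[0][0] + B[0][1] = 8 + 1 = 9, A[0][1] + B[1][1] = -2 + 8 = 6, A[0][2] + B[2][1] = 3 + 3 = 6) = 6 (attained at k = 1)
  C[0][2] = min over k of (A[0][0] + B[0][2] = 8 + 2 = 10, A[0][1] + B[1][2] = -2 + -4 = -6, A[0][2] + B[2][2] = 3 + 3 = 6) = -6 (attained at k = 1)
  C[1][0] = min over k of (A[1][0] + B[0][0] = -5 + 4 = -1, A[1][1] + B[1][0] = 9 + 0 = 9, A[1][2] + B[2][0] = -4 + 7 = 3) = -1 (attained at k = 0)
  C[1][1] = min over k of (A[1][0] + B[0][1] = -5 + 1 = -4, A[1][1] + B[1][1] = 9 + 8 = 17, A[1][2] + B[2][1] = -4 + 3 = -1) = -4 (attained at k = 0)
  C[1][2] = min over k of (A[1][0] + B[0][2] = -5 + 2 = -3, A[1][1] + B[1][2] = 9 + -4 = 5, A[1][2] + B[2][2] = -4 + 3 = -1) = -3 (attained at k = 0)
  C[2][0] = min over k of (A[2][0] + B[0][0] = -1 + 4 = 3, A[2][1] + B[1][0] = -2 + 0 = -2, A[2][2] + B[2][0] = 0 + 7 = 7) = -2 (attained at k = 1)
  C[2][1] = min over k of (A[2][0] + B[0][1] = -1 + 1 = 0, A[2][1] + B[1][1] = -2 + 8 = 6, A[2][2] + B[2][1] = 0 + 3 = 3) = 0 (attained at k = 0)
  C[2][2] = min over k of (A[2][0] + B[0][2] = -1 + 2 = 1, A[2][1] + B[1][2] = -2 + -4 = -6, A[2][2] + B[2][2] = 0 + 3 = 3) = -6 (attained at k = 1)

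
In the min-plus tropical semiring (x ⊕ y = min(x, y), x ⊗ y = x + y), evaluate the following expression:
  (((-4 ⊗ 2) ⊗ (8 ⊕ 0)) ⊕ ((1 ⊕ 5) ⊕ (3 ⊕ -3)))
(((-4 ⊗ 2) ⊗ (8 ⊕ 0)) ⊕ ((1 ⊕ 5) ⊕ (3 ⊕ -3))) = -3

Expand innermost to outermost. Recall ⊕ takes the minimum of its arguments and ⊗ takes their sum. Working out the expression (((-4 ⊗ 2) ⊗ (8 ⊕ 0)) ⊕ ((1 ⊕ 5) ⊕ (3 ⊕ -3))) gives -3.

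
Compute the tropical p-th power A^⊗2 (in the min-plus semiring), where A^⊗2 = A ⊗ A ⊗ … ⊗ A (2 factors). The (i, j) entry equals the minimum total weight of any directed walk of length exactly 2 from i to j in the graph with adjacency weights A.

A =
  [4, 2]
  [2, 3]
A^⊗2 =
  [4, 5]
  [5, 4]

Each entry (A^⊗2)_ij equals the minimum over all length-2 walks i = v_0 → v_1 → … → v_2 = j of Σ_t A[v_t][v_{t+1}]. For example, for (i, j) = (0, 1) we minimise over 2 possible intermediate vertex sequences; the minimum is 5, attained along the walk 0 → 1 → 1.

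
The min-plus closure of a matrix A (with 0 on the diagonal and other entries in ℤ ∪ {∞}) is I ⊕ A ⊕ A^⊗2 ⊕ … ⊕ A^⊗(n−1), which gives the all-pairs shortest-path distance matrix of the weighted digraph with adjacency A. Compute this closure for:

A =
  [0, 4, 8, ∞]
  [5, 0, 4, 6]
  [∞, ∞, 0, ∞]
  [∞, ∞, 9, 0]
Closure =
  [0, 4, 8, 10]
  [5, 0, 4, 6]
  [∞, ∞, 0, ∞]
  [∞, ∞, 9, 0]

This is the Floyd-Warshall all-pairs shortest-path computation. For each intermediate vertex k = 0, 1, …, 3, update dist[i][j] ← min(dist[i][j], dist[i][k] + dist[k][j]). The final matrix gives, for each (i, j), the minimum total weight of any directed path from i to j (possibly empty when i = j).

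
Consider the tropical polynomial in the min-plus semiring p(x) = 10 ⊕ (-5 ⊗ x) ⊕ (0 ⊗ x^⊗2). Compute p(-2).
p(-2) = -7

A tropical monomial a ⊗ x^⊗i evaluates to a + i · x. Evaluating each term at x = -2:
  Term 0 contributes 10 + 0 · -2 = 10
  Term 1 contributes -5 + 1 · -2 = -7
  Term 2 contributes 0 + 2 · -2 = -4
p(-2) = ⊕ of these = min[10, -7, -4] = -7.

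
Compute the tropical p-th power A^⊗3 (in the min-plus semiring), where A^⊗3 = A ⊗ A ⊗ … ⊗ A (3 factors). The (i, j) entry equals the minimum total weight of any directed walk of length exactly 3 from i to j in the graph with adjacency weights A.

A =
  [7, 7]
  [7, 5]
A^⊗3 =
  [19, 17]
  [17, 15]

Each entry (A^⊗3)_ij equals the minimum over all length-3 walks i = v_0 → v_1 → … → v_3 = j of Σ_t A[v_t][v_{t+1}]. For example, for (i, j) = (0, 1) we minimise over 4 possible intermediate vertex sequences; the minimum is 17, attained along the walk 0 → 1 → 1 → 1.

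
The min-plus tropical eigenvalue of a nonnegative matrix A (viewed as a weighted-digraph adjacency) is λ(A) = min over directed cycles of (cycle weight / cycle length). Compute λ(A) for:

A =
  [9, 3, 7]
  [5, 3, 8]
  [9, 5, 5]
λ(A) = 3

Enumerate directed cycles and compute their means (weight / length). Sample:
  cycle 0 → 0: weight = 9, length = 1, mean = 9/1 ≈ 9.000
  cycle 1 → 1: weight = 3, length = 1, mean = 3/1 ≈ 3.000
  cycle 2 → 2: weight = 5, length = 1, mean = 5/1 ≈ 5.000
  cycle 0 → 1 → 0: weight = 8, length = 2, mean = 8/2 ≈ 4.000
  cycle 0 → 2 → 0: weight = 16, length = 2, mean = 16/2 ≈ 8.000
  cycle 1 → 0 → 1: weight = 8, length = 2, mean = 8/2 ≈ 4.000
Minimum mean = 3.000, attained e.g. along the cycle 1 → 1 with weight 3 and length 1. So λ(A) = 3/1 = 3.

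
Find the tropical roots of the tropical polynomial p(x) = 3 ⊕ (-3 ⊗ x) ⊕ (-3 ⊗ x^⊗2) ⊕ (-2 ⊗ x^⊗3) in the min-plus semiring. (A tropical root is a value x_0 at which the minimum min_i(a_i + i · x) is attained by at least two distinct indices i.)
Roots: {-1, 0, 6}

Each tropical root is a break point of the lower envelope of the lines y = a_i + i · x (there are 4 lines, with slopes 0, 1, ..., 3). Only the lines that attain the minimum somewhere contribute to roots; other lines are dominated. Here the surviving (envelope) indices are i = 3, i = 2, i = 1, i = 0.
Intersections between consecutive envelope lines give the roots: for adjacent envelope indices i < j the intersection is x = (a_i − a_j) / (j − i). Reading off the sorted break points: {-1, 0, 6}.
Verification: at each break x_0, at least two indices attain the minimum of min_i(a_i + i · x_0).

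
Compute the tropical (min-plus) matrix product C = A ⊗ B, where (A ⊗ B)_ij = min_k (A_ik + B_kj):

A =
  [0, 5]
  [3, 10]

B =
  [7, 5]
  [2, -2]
A ⊗ B =
  [7, 3]
  [10, 8]

Apply the min-plus product entry-by-entry:
  C[0][0] = min over k of (A[0][0] + B[0][0] = 0 + 7 = 7, A[0][1] + B[1][0] = 5 + 2 = 7) = 7 (attained at k = 0)
  C[0][1] = min over k of (A[0][0] + B[0][1] = 0 + 5 = 5, A[0][1] + B[1][1] = 5 + -2 = 3) = 3 (attained at k = 1)
  C[1][0] = min over k of (A[1][0] + B[0][0] = 3 + 7 = 10, A[1][1] + B[1][0] = 10 + 2 = 12) = 10 (attained at k = 0)
  C[1][1] = min over k of (A[1][0] + B[0][1] = 3 + 5 = 8, A[1][1] + B[1][1] = 10 + -2 = 8) = 8 (attained at k = 0)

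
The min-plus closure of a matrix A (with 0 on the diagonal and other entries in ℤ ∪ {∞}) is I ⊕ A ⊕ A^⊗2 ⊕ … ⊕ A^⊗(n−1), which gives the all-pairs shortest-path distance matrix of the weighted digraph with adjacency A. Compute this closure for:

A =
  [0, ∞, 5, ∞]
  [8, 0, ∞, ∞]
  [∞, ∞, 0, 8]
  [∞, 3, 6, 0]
Closure =
  [0, 16, 5, 13]
  [8, 0, 13, 21]
  [19, 11, 0, 8]
  [11, 3, 6, 0]

This is the Floyd-Warshall all-pairs shortest-path computation. For each intermediate vertex k = 0, 1, …, 3, update dist[i][j] ← min(dist[i][j], dist[i][k] + dist[k][j]). The final matrix gives, for each (i, j), the minimum total weight of any directed path from i to j (possibly empty when i = j).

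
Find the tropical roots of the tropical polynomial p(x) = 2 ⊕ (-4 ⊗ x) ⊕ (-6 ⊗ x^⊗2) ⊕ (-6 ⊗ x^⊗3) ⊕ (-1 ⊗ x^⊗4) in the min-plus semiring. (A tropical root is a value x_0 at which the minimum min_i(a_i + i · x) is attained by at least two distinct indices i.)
Roots: {-5, 0, 2, 6}

Each tropical root is a break point of the lower envelope of the lines y = a_i + i · x (there are 5 lines, with slopes 0, 1, ..., 4). Only the lines that attain the minimum somewhere contribute to roots; other lines are dominated. Here the surviving (envelope) indices are i = 4, i = 3, i = 2, i = 1, i = 0.
Intersections between consecutive envelope lines give the roots: for adjacent envelope indices i < j the intersection is x = (a_i − a_j) / (j − i). Reading off the sorted break points: {-5, 0, 2, 6}.
Verification: at each break x_0, at least two indices attain the minimum of min_i(a_i + i · x_0).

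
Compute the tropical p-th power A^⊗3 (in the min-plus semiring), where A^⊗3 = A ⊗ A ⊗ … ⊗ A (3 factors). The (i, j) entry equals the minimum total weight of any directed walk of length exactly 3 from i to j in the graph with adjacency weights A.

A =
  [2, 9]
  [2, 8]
A^⊗3 =
  [6, 13]
  [6, 13]

Each entry (A^⊗3)_ij equals the minimum over all length-3 walks i = v_0 → v_1 → … → v_3 = j of Σ_t A[v_t][v_{t+1}]. For example, for (i, j) = (0, 1) we minimise over 4 possible intermediate vertex sequences; the minimum is 13, attained along the walk 0 → 0 → 0 → 1.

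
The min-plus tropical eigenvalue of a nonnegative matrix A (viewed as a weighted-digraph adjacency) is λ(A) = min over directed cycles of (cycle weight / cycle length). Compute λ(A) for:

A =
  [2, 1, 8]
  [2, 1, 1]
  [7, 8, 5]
λ(A) = 1

Enumerate directed cycles and compute their means (weight / length). Sample:
  cycle 0 → 0: weight = 2, length = 1, mean = 2/1 ≈ 2.000
  cycle 1 → 1: weight = 1, length = 1, mean = 1/1 ≈ 1.000
  cycle 2 → 2: weight = 5, length = 1, mean = 5/1 ≈ 5.000
  cycle 0 → 1 → 0: weight = 3, length = 2, mean = 3/2 ≈ 1.500
  cycle 0 → 2 → 0: weight = 15, length = 2, mean = 15/2 ≈ 7.500
  cycle 1 → 0 → 1: weight = 3, length = 2, mean = 3/2 ≈ 1.500
Minimum mean = 1.000, attained e.g. along the cycle 1 → 1 with weight 1 and length 1. So λ(A) = 1/1 = 1.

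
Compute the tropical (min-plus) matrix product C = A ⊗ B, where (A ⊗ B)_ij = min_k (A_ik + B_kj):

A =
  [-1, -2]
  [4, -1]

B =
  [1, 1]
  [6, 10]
A ⊗ B =
  [0, 0]
  [5, 5]

Apply the min-plus product entry-by-entry:
  C[0][0] = min over k of (A[0][0] + B[0][0] = -1 + 1 = 0, A[0][1] + B[1][0] = -2 + 6 = 4) = 0 (attained at k = 0)
  C[0][1] = min over k of (A[0][0] + B[0][1] = -1 + 1 = 0, A[0][1] + B[1][1] = -2 + 10 = 8) = 0 (attained at k = 0)
  C[1][0] = min over k of (A[1][0] + B[0][0] = 4 + 1 = 5, A[1][1] + B[1][0] = -1 + 6 = 5) = 5 (attained at k = 0)
  C[1][1] = min over k of (A[1][0] + B[0][1] = 4 + 1 = 5, A[1][1] + B[1][1] = -1 + 10 = 9) = 5 (attained at k = 0)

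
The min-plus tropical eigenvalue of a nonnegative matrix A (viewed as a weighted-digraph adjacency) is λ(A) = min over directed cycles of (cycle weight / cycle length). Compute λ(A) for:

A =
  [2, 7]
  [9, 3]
λ(A) = 2

Enumerate directed cycles and compute their means (weight / length). Sample:
  cycle 0 → 0: weight = 2, length = 1, mean = 2/1 ≈ 2.000
  cycle 1 → 1: weight = 3, length = 1, mean = 3/1 ≈ 3.000
  cycle 0 → 1 → 0: weight = 16, length = 2, mean = 16/2 ≈ 8.000
  cycle 1 → 0 → 1: weight = 16, length = 2, mean = 16/2 ≈ 8.000
Minimum mean = 2.000, attained e.g. along the cycle 0 → 0 with weight 2 and length 1. So λ(A) = 2/1 = 2.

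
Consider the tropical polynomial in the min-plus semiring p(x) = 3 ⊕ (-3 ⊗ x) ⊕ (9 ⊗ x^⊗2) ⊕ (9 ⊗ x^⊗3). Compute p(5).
p(5) = 2

A tropical monomial a ⊗ x^⊗i evaluates to a + i · x. Evaluating each term at x = 5:
  Term 0 contributes 3 + 0 · 5 = 3
  Term 1 contributes -3 + 1 · 5 = 2
  Term 2 contributes 9 + 2 · 5 = 19
  Term 3 contributes 9 + 3 · 5 = 24
p(5) = ⊕ of these = min[3, 2, 19, 24] = 2.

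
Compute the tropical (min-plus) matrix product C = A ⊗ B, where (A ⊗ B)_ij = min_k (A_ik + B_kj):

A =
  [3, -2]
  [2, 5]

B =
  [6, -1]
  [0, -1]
A ⊗ B =
  [-2, -3]
  [5, 1]

Apply the min-plus product entry-by-entry:
  C[0][0] = min over k of (A[0][0] + B[0][0] = 3 + 6 = 9, A[0][1] + B[1][0] = -2 + 0 = -2) = -2 (attained at k = 1)
  C[0][1] = min over k of (A[0][0] + B[0][1] = 3 + -1 = 2, A[0][1] + B[1][1] = -2 + -1 = -3) = -3 (attained at k = 1)
  C[1][0] = min over k of (A[1][0] + B[0][0] = 2 + 6 = 8, A[1][1] + B[1][0] = 5 + 0 = 5) = 5 (attained at k = 1)
  C[1][1] = min over k of (A[1][0] + B[0][1] = 2 + -1 = 1, A[1][1] + B[1][1] = 5 + -1 = 4) = 1 (attained at k = 0)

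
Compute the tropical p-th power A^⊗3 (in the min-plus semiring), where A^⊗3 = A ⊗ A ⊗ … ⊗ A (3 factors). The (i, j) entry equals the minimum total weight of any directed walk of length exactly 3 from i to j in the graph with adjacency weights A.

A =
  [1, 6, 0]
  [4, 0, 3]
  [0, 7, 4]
A^⊗3 =
  [1, 6, 0]
  [3, 0, 3]
  [0, 6, 1]

Each entry (A^⊗3)_ij equals the minimum over all length-3 walks i = v_0 → v_1 → … → v_3 = j of Σ_t A[v_t][v_{t+1}]. For example, for (i, j) = (0, 2) we minimise over 9 possible intermediate vertex sequences; the minimum is 0, attained along the walk 0 → 2 → 0 → 2.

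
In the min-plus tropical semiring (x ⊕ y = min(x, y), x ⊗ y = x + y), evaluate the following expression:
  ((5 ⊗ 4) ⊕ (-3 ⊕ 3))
((5 ⊗ 4) ⊕ (-3 ⊕ 3)) = -3

Expand innermost to outermost. Recall ⊕ takes the minimum of its arguments and ⊗ takes their sum. Working out the expression ((5 ⊗ 4) ⊕ (-3 ⊕ 3)) gives -3.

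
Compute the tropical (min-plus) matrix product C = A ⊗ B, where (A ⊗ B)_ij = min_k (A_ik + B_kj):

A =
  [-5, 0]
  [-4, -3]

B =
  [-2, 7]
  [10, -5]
A ⊗ B =
  [-7, -5]
  [-6, -8]

Apply the min-plus product entry-by-entry:
  C[0][0] = min over k of (A[0][0] + B[0][0] = -5 + -2 = -7, A[0][1] + B[1][0] = 0 + 10 = 10) = -7 (attained at k = 0)
  C[0][1] = min over k of (A[0][0] + B[0][1] = -5 + 7 = 2, A[0][1] + B[1][1] = 0 + -5 = -5) = -5 (attained at k = 1)
  C[1][0] = min over k of (A[1][0] + B[0][0] = -4 + -2 = -6, A[1][1] + B[1][0] = -3 + 10 = 7) = -6 (attained at k = 0)
  C[1][1] = min over k of (A[1][0] + B[0][1] = -4 + 7 = 3, A[1][1] + B[1][1] = -3 + -5 = -8) = -8 (attained at k = 1)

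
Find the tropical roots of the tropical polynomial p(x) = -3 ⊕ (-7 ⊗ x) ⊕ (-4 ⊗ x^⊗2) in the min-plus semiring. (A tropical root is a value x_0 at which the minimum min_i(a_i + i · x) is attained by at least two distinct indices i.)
Roots: {-3, 4}

Each tropical root is a break point of the lower envelope of the lines y = a_i + i · x (there are 3 lines, with slopes 0, 1, ..., 2). Only the lines that attain the minimum somewhere contribute to roots; other lines are dominated. Here the surviving (envelope) indices are i = 2, i = 1, i = 0.
Intersections between consecutive envelope lines give the roots: for adjacent envelope indices i < j the intersection is x = (a_i − a_j) / (j − i). Reading off the sorted break points: {-3, 4}.
Verification: at each break x_0, at least two indices attain the minimum of min_i(a_i + i · x_0).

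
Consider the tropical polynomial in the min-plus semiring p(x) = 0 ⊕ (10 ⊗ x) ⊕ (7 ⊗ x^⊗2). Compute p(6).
p(6) = 0

A tropical monomial a ⊗ x^⊗i evaluates to a + i · x. Evaluating each term at x = 6:
  Term 0 contributes 0 + 0 · 6 = 0
  Term 1 contributes 10 + 1 · 6 = 16
  Term 2 contributes 7 + 2 · 6 = 19
p(6) = ⊕ of these = min[0, 16, 19] = 0.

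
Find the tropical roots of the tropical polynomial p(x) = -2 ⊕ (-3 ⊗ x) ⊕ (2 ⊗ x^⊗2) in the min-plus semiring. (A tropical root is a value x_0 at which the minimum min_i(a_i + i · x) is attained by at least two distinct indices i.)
Roots: {-5, 1}

Each tropical root is a break point of the lower envelope of the lines y = a_i + i · x (there are 3 lines, with slopes 0, 1, ..., 2). Only the lines that attain the minimum somewhere contribute to roots; other lines are dominated. Here the surviving (envelope) indices are i = 2, i = 1, i = 0.
Intersections between consecutive envelope lines give the roots: for adjacent envelope indices i < j the intersection is x = (a_i − a_j) / (j − i). Reading off the sorted break points: {-5, 1}.
Verification: at each break x_0, at least two indices attain the minimum of min_i(a_i + i · x_0).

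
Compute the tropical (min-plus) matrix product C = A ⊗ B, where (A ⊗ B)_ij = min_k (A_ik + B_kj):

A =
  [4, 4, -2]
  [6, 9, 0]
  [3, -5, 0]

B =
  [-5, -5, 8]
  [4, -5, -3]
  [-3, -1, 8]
A ⊗ B =
  [-5, -3, 1]
  [-3, -1, 6]
  [-3, -10, -8]

Apply the min-plus product entry-by-entry:
  C[0][0] = min over k of (A[0][0] + B[0][0] = 4 + -5 = -1, A[0][1] + B[1][0] = 4 + 4 = 8, A[0][2] + B[2][0] = -2 + -3 = -5) = -5 (attained at k = 2)
  C[0][1] = min over k of (A[0][0] + B[0][1] = 4 + -5 = -1, A[0][1] + B[1][1] = 4 + -5 = -1, A[0][2] + B[2][1] = -2 + -1 = -3) = -3 (attained at k = 2)
  C[0][2] = min over k of (A[0][0] + B[0][2] = 4 + 8 = 12, A[0][1] + B[1][2] = 4 + -3 = 1, A[0][2] + B[2][2] = -2 + 8 = 6) = 1 (attained at k = 1)
  C[1][0] = min over k of (A[1][0] + B[0][0] = 6 + -5 = 1, A[1][1] + B[1][0] = 9 + 4 = 13, A[1][2] + B[2][0] = 0 + -3 = -3) = -3 (attained at k = 2)
  C[1][1] = min over k of (A[1][0] + B[0][1] = 6 + -5 = 1, A[1][1] + B[1][1] = 9 + -5 = 4, A[1][2] + B[2][1] = 0 + -1 = -1) = -1 (attained at k = 2)
  C[1][2] = min over k of (A[1][0] + B[0][2] = 6 + 8 = 14, A[1][1] + B[1][2] = 9 + -3 = 6, A[1][2] + B[2][2] = 0 + 8 = 8) = 6 (attained at k = 1)
  C[2][0] = min over k of (A[2][0] + B[0][0] = 3 + -5 = -2, A[2][1] + B[1][0] = -5 + 4 = -1, A[2][2] + B[2][0] = 0 + -3 = -3) = -3 (attained at k = 2)
  C[2][1] = min over k of (A[2][0] + B[0][1] = 3 + -5 = -2, A[2][1] + B[1][1] = -5 + -5 = -10, A[2][2] + B[2][1] = 0 + -1 = -1) = -10 (attained at k = 1)
  C[2][2] = min over k of (A[2][0] + B[0][2] = 3 + 8 = 11, A[2][1] + B[1][2] = -5 + -3 = -8, A[2][2] + B[2][2] = 0 + 8 = 8) = -8 (attained at k = 1)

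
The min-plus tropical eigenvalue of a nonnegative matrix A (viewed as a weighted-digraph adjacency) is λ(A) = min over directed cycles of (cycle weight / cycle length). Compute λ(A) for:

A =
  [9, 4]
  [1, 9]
λ(A) = 5/2

Enumerate directed cycles and compute their means (weight / length). Sample:
  cycle 0 → 0: weight = 9, length = 1, mean = 9/1 ≈ 9.000
  cycle 1 → 1: weight = 9, length = 1, mean = 9/1 ≈ 9.000
  cycle 0 → 1 → 0: weight = 5, length = 2, mean = 5/2 ≈ 2.500
  cycle 1 → 0 → 1: weight = 5, length = 2, mean = 5/2 ≈ 2.500
Minimum mean = 2.500, attained e.g. along the cycle 0 → 1 → 0 with weight 5 and length 2. So λ(A) = 5/2 = 5/2.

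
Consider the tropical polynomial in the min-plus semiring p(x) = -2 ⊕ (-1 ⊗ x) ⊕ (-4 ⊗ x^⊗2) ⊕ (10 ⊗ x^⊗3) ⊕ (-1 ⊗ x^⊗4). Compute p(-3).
p(-3) = -13

A tropical monomial a ⊗ x^⊗i evaluates to a + i · x. Evaluating each term at x = -3:
  Term 0 contributes -2 + 0 · -3 = -2
  Term 1 contributes -1 + 1 · -3 = -4
  Term 2 contributes -4 + 2 · -3 = -10
  Term 3 contributes 10 + 3 · -3 = 1
  Term 4 contributes -1 + 4 · -3 = -13
p(-3) = ⊕ of these = min[-2, -4, -10, 1, -13] = -13.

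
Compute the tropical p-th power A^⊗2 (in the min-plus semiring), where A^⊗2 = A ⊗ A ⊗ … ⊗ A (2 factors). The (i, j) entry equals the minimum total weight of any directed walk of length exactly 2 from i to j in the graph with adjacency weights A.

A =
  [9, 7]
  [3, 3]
A^⊗2 =
  [10, 10]
  [6, 6]

Each entry (A^⊗2)_ij equals the minimum over all length-2 walks i = v_0 → v_1 → … → v_2 = j of Σ_t A[v_t][v_{t+1}]. For example, for (i, j) = (0, 1) we minimise over 2 possible intermediate vertex sequences; the minimum is 10, attained along the walk 0 → 1 → 1.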